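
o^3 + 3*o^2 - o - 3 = (o - 1)*(o + 1)*(o + 3)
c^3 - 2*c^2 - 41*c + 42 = (c - 7)*(c - 1)*(c + 6)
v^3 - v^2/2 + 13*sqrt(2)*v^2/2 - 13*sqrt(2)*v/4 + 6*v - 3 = (v - 1/2)*(v + sqrt(2)/2)*(v + 6*sqrt(2))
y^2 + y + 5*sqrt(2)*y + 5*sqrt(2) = (y + 1)*(y + 5*sqrt(2))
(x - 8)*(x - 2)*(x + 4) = x^3 - 6*x^2 - 24*x + 64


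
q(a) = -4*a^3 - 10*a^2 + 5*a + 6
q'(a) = -12*a^2 - 20*a + 5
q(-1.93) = -12.14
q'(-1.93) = -1.10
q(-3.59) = 44.24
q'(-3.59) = -77.86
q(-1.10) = -6.28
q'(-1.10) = 12.48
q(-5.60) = 366.86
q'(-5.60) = -259.32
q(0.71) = 3.08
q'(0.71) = -15.25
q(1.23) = -10.42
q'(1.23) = -37.75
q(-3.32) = 25.55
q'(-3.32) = -60.87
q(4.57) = -561.77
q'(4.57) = -337.02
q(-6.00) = 480.00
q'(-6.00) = -307.00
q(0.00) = 6.00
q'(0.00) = 5.00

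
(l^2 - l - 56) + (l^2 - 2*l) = 2*l^2 - 3*l - 56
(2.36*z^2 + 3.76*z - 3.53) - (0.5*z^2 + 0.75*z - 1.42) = 1.86*z^2 + 3.01*z - 2.11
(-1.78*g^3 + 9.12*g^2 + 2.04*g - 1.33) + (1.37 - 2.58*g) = -1.78*g^3 + 9.12*g^2 - 0.54*g + 0.04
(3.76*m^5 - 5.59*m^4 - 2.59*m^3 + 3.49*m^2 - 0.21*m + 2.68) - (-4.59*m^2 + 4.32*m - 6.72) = 3.76*m^5 - 5.59*m^4 - 2.59*m^3 + 8.08*m^2 - 4.53*m + 9.4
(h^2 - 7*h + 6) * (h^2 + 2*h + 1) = h^4 - 5*h^3 - 7*h^2 + 5*h + 6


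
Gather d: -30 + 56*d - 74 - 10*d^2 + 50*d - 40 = -10*d^2 + 106*d - 144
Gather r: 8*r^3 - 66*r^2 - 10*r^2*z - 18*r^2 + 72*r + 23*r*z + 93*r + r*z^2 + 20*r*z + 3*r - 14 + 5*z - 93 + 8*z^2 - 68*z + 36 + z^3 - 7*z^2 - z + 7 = 8*r^3 + r^2*(-10*z - 84) + r*(z^2 + 43*z + 168) + z^3 + z^2 - 64*z - 64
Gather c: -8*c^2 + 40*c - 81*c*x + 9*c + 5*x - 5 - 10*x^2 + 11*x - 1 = -8*c^2 + c*(49 - 81*x) - 10*x^2 + 16*x - 6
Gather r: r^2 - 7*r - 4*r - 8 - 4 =r^2 - 11*r - 12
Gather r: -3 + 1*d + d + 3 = 2*d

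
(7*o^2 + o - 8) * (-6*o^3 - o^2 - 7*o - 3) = -42*o^5 - 13*o^4 - 2*o^3 - 20*o^2 + 53*o + 24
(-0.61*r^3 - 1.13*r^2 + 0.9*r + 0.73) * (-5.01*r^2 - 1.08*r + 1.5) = 3.0561*r^5 + 6.3201*r^4 - 4.2036*r^3 - 6.3243*r^2 + 0.5616*r + 1.095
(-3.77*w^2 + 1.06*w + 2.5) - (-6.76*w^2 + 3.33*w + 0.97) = 2.99*w^2 - 2.27*w + 1.53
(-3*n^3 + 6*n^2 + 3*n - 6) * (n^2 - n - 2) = -3*n^5 + 9*n^4 + 3*n^3 - 21*n^2 + 12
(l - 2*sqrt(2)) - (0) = l - 2*sqrt(2)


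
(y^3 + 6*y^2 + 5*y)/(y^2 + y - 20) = y*(y + 1)/(y - 4)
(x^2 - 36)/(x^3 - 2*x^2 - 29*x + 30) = (x + 6)/(x^2 + 4*x - 5)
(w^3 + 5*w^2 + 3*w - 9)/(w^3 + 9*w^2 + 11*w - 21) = (w + 3)/(w + 7)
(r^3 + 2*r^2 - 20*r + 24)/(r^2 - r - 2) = (r^2 + 4*r - 12)/(r + 1)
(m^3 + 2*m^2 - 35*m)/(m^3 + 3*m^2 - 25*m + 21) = m*(m - 5)/(m^2 - 4*m + 3)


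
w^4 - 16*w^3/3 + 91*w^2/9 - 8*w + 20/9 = (w - 2)*(w - 5/3)*(w - 1)*(w - 2/3)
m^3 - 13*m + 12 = (m - 3)*(m - 1)*(m + 4)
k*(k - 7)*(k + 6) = k^3 - k^2 - 42*k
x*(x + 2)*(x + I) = x^3 + 2*x^2 + I*x^2 + 2*I*x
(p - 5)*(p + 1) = p^2 - 4*p - 5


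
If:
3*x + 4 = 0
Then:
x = -4/3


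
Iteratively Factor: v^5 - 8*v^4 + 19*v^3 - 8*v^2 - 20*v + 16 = (v - 2)*(v^4 - 6*v^3 + 7*v^2 + 6*v - 8) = (v - 2)*(v + 1)*(v^3 - 7*v^2 + 14*v - 8) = (v - 2)^2*(v + 1)*(v^2 - 5*v + 4) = (v - 4)*(v - 2)^2*(v + 1)*(v - 1)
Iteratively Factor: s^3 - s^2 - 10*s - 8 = (s + 1)*(s^2 - 2*s - 8) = (s - 4)*(s + 1)*(s + 2)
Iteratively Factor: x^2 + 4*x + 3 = (x + 1)*(x + 3)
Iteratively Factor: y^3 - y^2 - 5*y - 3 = (y + 1)*(y^2 - 2*y - 3) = (y - 3)*(y + 1)*(y + 1)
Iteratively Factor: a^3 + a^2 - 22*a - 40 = (a + 2)*(a^2 - a - 20) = (a + 2)*(a + 4)*(a - 5)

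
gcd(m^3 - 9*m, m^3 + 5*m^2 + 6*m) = m^2 + 3*m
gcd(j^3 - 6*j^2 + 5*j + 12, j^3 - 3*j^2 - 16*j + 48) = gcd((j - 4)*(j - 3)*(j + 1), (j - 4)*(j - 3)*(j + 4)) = j^2 - 7*j + 12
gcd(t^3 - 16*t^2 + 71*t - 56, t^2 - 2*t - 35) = t - 7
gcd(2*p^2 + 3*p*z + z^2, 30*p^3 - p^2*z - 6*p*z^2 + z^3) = 2*p + z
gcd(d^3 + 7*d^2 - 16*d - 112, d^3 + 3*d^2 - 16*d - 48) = d^2 - 16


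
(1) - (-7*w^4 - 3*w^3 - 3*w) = 7*w^4 + 3*w^3 + 3*w + 1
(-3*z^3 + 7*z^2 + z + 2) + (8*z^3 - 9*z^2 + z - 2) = 5*z^3 - 2*z^2 + 2*z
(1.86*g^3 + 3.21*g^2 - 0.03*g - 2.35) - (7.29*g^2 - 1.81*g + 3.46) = 1.86*g^3 - 4.08*g^2 + 1.78*g - 5.81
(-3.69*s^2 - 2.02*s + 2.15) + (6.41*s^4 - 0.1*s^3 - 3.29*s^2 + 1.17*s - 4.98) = 6.41*s^4 - 0.1*s^3 - 6.98*s^2 - 0.85*s - 2.83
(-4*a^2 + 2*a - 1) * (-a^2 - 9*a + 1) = 4*a^4 + 34*a^3 - 21*a^2 + 11*a - 1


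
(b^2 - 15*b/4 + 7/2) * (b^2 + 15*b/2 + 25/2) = b^4 + 15*b^3/4 - 97*b^2/8 - 165*b/8 + 175/4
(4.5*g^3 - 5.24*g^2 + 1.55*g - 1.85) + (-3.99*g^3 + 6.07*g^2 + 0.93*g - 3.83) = 0.51*g^3 + 0.83*g^2 + 2.48*g - 5.68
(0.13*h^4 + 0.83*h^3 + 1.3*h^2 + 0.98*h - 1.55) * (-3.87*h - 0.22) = -0.5031*h^5 - 3.2407*h^4 - 5.2136*h^3 - 4.0786*h^2 + 5.7829*h + 0.341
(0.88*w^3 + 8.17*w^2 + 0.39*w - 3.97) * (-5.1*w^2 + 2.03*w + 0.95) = -4.488*w^5 - 39.8806*w^4 + 15.4321*w^3 + 28.8002*w^2 - 7.6886*w - 3.7715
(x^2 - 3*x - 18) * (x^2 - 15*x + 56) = x^4 - 18*x^3 + 83*x^2 + 102*x - 1008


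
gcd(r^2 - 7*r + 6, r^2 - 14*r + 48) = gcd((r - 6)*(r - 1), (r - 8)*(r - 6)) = r - 6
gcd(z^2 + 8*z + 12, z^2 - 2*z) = 1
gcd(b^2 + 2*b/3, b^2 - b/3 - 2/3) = b + 2/3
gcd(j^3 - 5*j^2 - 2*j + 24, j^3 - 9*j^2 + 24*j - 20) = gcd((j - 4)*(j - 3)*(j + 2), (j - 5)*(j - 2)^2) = 1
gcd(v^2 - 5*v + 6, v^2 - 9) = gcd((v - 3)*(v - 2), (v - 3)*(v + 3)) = v - 3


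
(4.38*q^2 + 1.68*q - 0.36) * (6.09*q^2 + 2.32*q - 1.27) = 26.6742*q^4 + 20.3928*q^3 - 3.8574*q^2 - 2.9688*q + 0.4572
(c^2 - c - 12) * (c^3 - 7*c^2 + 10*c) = c^5 - 8*c^4 + 5*c^3 + 74*c^2 - 120*c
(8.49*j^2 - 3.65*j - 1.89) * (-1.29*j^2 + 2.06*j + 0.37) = -10.9521*j^4 + 22.1979*j^3 - 1.9396*j^2 - 5.2439*j - 0.6993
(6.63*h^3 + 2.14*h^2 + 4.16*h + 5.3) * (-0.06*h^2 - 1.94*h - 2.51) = -0.3978*h^5 - 12.9906*h^4 - 21.0425*h^3 - 13.7598*h^2 - 20.7236*h - 13.303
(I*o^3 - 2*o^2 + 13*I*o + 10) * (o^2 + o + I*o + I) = I*o^5 - 3*o^4 + I*o^4 - 3*o^3 + 11*I*o^3 - 3*o^2 + 11*I*o^2 - 3*o + 10*I*o + 10*I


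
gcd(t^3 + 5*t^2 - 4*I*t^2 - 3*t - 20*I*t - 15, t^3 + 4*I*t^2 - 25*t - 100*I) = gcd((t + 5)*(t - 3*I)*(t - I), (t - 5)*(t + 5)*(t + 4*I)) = t + 5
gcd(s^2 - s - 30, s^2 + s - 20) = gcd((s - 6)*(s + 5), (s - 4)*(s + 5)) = s + 5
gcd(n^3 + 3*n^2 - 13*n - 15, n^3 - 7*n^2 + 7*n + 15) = n^2 - 2*n - 3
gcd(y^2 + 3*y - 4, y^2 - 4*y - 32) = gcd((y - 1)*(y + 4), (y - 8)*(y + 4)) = y + 4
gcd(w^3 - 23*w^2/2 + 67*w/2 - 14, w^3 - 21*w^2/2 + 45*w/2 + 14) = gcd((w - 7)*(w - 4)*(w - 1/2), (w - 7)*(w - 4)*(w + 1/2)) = w^2 - 11*w + 28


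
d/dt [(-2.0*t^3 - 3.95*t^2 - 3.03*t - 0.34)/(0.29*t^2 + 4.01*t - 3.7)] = (-0.58*t^4 - 16.04*t^3 + 7.2392*t^2 + 29.4272*t + 12.5744)/(0.0841*t^4 + 2.3258*t^3 + 13.9341*t^2 - 29.674*t + 13.69)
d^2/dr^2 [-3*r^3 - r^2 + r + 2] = -18*r - 2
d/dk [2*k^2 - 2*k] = 4*k - 2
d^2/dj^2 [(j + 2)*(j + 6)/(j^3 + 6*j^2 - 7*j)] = 2*(j^6 + 24*j^5 + 237*j^4 + 962*j^3 + 1044*j^2 - 1512*j + 588)/(j^3*(j^6 + 18*j^5 + 87*j^4 - 36*j^3 - 609*j^2 + 882*j - 343))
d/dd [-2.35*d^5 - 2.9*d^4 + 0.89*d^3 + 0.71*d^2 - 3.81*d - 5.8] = -11.75*d^4 - 11.6*d^3 + 2.67*d^2 + 1.42*d - 3.81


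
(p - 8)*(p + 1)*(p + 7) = p^3 - 57*p - 56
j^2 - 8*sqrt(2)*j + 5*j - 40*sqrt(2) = (j + 5)*(j - 8*sqrt(2))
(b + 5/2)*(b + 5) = b^2 + 15*b/2 + 25/2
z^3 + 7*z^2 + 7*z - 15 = (z - 1)*(z + 3)*(z + 5)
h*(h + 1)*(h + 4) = h^3 + 5*h^2 + 4*h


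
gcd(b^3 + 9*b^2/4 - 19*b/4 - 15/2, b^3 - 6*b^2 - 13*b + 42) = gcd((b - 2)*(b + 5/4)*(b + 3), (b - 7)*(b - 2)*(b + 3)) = b^2 + b - 6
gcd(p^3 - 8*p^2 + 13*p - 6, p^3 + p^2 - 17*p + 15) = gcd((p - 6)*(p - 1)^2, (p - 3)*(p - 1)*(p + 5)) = p - 1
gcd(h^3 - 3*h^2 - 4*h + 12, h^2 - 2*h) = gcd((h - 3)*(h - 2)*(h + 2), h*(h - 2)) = h - 2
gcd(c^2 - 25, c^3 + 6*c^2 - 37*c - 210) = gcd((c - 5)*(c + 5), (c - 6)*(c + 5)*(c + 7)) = c + 5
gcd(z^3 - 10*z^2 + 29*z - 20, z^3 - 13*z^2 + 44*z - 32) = z^2 - 5*z + 4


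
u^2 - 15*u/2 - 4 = (u - 8)*(u + 1/2)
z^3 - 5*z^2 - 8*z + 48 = (z - 4)^2*(z + 3)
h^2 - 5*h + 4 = (h - 4)*(h - 1)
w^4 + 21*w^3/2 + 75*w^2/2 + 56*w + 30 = (w + 3/2)*(w + 2)^2*(w + 5)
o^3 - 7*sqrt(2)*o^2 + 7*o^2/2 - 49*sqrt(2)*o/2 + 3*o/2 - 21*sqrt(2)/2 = (o + 1/2)*(o + 3)*(o - 7*sqrt(2))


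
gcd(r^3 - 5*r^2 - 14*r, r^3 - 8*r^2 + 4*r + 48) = r + 2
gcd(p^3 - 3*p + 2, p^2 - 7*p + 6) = p - 1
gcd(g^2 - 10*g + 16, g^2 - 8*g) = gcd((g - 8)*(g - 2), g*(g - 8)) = g - 8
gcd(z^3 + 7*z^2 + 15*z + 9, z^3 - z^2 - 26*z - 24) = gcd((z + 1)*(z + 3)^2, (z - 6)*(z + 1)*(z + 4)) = z + 1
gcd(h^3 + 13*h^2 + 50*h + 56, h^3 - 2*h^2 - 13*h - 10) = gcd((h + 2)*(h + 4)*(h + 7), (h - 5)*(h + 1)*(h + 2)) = h + 2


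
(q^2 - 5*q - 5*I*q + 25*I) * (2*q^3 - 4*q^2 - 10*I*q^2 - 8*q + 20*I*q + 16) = 2*q^5 - 14*q^4 - 20*I*q^4 - 38*q^3 + 140*I*q^3 + 406*q^2 - 160*I*q^2 - 580*q - 280*I*q + 400*I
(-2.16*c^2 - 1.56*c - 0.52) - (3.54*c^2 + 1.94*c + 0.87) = -5.7*c^2 - 3.5*c - 1.39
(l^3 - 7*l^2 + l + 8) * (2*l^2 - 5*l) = 2*l^5 - 19*l^4 + 37*l^3 + 11*l^2 - 40*l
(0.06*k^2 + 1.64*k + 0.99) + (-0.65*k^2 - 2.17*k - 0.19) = -0.59*k^2 - 0.53*k + 0.8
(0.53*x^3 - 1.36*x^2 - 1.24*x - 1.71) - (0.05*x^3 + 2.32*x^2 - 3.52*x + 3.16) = 0.48*x^3 - 3.68*x^2 + 2.28*x - 4.87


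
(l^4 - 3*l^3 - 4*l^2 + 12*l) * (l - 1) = l^5 - 4*l^4 - l^3 + 16*l^2 - 12*l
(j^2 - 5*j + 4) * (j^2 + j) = j^4 - 4*j^3 - j^2 + 4*j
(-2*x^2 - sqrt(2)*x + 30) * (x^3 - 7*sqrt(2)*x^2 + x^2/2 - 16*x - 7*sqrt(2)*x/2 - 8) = -2*x^5 - x^4 + 13*sqrt(2)*x^4 + 13*sqrt(2)*x^3/2 + 76*x^3 - 194*sqrt(2)*x^2 + 38*x^2 - 480*x - 97*sqrt(2)*x - 240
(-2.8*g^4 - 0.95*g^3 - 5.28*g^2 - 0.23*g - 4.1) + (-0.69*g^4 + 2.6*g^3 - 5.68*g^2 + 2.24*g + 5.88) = -3.49*g^4 + 1.65*g^3 - 10.96*g^2 + 2.01*g + 1.78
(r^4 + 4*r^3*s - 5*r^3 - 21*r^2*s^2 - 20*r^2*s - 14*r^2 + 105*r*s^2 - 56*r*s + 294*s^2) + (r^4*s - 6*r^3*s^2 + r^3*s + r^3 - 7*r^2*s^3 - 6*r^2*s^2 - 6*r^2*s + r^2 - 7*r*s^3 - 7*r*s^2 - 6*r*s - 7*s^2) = r^4*s + r^4 - 6*r^3*s^2 + 5*r^3*s - 4*r^3 - 7*r^2*s^3 - 27*r^2*s^2 - 26*r^2*s - 13*r^2 - 7*r*s^3 + 98*r*s^2 - 62*r*s + 287*s^2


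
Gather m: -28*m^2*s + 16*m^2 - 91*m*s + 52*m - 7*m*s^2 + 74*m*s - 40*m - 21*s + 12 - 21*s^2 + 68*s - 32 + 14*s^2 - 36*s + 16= m^2*(16 - 28*s) + m*(-7*s^2 - 17*s + 12) - 7*s^2 + 11*s - 4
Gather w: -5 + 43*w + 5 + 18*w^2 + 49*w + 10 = 18*w^2 + 92*w + 10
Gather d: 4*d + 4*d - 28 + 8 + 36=8*d + 16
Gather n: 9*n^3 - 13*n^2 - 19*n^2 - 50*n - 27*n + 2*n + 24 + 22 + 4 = 9*n^3 - 32*n^2 - 75*n + 50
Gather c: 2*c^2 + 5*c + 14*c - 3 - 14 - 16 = 2*c^2 + 19*c - 33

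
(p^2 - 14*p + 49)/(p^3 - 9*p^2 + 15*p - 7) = (p - 7)/(p^2 - 2*p + 1)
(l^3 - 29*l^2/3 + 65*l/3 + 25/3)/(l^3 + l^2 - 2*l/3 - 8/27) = 9*(l^2 - 10*l + 25)/(9*l^2 + 6*l - 8)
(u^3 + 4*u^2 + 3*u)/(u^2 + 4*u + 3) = u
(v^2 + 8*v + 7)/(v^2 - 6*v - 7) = (v + 7)/(v - 7)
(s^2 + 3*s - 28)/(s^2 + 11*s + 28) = (s - 4)/(s + 4)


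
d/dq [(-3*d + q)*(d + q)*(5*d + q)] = -13*d^2 + 6*d*q + 3*q^2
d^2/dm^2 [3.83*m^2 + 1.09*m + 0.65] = 7.66000000000000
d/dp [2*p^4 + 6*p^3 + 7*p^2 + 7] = 2*p*(4*p^2 + 9*p + 7)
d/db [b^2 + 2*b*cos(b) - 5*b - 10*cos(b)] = -2*b*sin(b) + 2*b + 10*sin(b) + 2*cos(b) - 5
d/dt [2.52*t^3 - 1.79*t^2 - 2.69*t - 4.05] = 7.56*t^2 - 3.58*t - 2.69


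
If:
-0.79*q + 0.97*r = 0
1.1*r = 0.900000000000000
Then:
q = 1.00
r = 0.82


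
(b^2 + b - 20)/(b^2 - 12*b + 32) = (b + 5)/(b - 8)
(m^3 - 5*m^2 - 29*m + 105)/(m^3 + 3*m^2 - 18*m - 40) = (m^2 - 10*m + 21)/(m^2 - 2*m - 8)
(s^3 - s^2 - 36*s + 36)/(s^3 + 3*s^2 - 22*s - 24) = (s^2 - 7*s + 6)/(s^2 - 3*s - 4)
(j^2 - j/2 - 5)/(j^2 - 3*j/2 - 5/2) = (j + 2)/(j + 1)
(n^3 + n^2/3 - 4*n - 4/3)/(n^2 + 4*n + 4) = (3*n^2 - 5*n - 2)/(3*(n + 2))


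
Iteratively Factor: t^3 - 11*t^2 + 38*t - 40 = (t - 2)*(t^2 - 9*t + 20) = (t - 5)*(t - 2)*(t - 4)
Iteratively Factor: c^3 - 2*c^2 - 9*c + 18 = (c - 2)*(c^2 - 9) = (c - 2)*(c + 3)*(c - 3)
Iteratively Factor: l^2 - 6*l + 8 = (l - 2)*(l - 4)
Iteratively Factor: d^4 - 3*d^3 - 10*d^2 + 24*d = (d - 4)*(d^3 + d^2 - 6*d) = d*(d - 4)*(d^2 + d - 6) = d*(d - 4)*(d + 3)*(d - 2)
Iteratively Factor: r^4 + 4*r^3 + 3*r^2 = (r + 3)*(r^3 + r^2) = r*(r + 3)*(r^2 + r) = r*(r + 1)*(r + 3)*(r)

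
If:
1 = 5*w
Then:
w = 1/5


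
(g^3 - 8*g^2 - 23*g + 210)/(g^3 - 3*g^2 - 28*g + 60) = (g - 7)/(g - 2)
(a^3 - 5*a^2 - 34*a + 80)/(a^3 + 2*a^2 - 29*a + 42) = (a^2 - 3*a - 40)/(a^2 + 4*a - 21)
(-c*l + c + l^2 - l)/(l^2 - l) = (-c + l)/l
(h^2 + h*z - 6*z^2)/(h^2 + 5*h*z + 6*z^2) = (h - 2*z)/(h + 2*z)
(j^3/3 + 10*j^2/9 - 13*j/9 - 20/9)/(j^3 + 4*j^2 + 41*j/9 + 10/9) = (3*j^3 + 10*j^2 - 13*j - 20)/(9*j^3 + 36*j^2 + 41*j + 10)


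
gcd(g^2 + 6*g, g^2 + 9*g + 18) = g + 6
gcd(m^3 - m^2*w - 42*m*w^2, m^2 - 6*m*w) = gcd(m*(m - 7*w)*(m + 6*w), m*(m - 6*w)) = m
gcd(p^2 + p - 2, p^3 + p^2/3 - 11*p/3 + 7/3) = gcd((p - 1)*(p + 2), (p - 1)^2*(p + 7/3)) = p - 1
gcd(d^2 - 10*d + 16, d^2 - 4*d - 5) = 1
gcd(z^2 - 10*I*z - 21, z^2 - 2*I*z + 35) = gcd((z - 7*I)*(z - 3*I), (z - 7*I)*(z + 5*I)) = z - 7*I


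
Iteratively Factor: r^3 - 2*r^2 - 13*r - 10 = (r + 2)*(r^2 - 4*r - 5) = (r - 5)*(r + 2)*(r + 1)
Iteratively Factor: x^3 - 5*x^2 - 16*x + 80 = (x - 4)*(x^2 - x - 20) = (x - 5)*(x - 4)*(x + 4)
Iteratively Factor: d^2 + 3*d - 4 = (d + 4)*(d - 1)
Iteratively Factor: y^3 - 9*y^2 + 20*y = (y - 5)*(y^2 - 4*y) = (y - 5)*(y - 4)*(y)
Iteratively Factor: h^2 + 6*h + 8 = (h + 2)*(h + 4)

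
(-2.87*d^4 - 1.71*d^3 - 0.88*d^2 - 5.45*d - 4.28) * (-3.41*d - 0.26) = 9.7867*d^5 + 6.5773*d^4 + 3.4454*d^3 + 18.8133*d^2 + 16.0118*d + 1.1128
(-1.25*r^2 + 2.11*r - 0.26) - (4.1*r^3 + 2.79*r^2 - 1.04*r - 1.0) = -4.1*r^3 - 4.04*r^2 + 3.15*r + 0.74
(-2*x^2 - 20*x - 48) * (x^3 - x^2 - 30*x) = -2*x^5 - 18*x^4 + 32*x^3 + 648*x^2 + 1440*x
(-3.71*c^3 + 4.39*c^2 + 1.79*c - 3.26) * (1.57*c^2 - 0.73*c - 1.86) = -5.8247*c^5 + 9.6006*c^4 + 6.5062*c^3 - 14.5903*c^2 - 0.9496*c + 6.0636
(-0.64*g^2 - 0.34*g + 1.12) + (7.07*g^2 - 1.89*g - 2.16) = 6.43*g^2 - 2.23*g - 1.04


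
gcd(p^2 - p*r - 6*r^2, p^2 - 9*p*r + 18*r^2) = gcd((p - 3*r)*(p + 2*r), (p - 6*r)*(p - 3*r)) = p - 3*r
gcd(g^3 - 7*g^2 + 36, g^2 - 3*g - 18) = g - 6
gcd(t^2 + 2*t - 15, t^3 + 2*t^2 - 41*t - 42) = 1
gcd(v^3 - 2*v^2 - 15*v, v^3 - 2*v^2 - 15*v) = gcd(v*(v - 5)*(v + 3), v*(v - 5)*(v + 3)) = v^3 - 2*v^2 - 15*v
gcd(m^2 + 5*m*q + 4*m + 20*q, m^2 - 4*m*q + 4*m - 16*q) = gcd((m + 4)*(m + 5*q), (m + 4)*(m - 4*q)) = m + 4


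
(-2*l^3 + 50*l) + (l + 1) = -2*l^3 + 51*l + 1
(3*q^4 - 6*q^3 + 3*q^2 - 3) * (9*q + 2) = 27*q^5 - 48*q^4 + 15*q^3 + 6*q^2 - 27*q - 6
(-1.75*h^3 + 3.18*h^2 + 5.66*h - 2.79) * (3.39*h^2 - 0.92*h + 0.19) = -5.9325*h^5 + 12.3902*h^4 + 15.9293*h^3 - 14.0611*h^2 + 3.6422*h - 0.5301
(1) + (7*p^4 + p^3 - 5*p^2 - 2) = 7*p^4 + p^3 - 5*p^2 - 1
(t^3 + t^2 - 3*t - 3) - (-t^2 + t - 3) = t^3 + 2*t^2 - 4*t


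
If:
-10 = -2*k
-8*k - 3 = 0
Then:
No Solution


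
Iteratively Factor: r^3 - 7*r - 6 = (r + 2)*(r^2 - 2*r - 3) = (r + 1)*(r + 2)*(r - 3)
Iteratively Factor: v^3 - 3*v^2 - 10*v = (v - 5)*(v^2 + 2*v) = (v - 5)*(v + 2)*(v)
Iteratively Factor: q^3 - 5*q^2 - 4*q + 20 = (q + 2)*(q^2 - 7*q + 10) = (q - 5)*(q + 2)*(q - 2)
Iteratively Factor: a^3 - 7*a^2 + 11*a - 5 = (a - 5)*(a^2 - 2*a + 1) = (a - 5)*(a - 1)*(a - 1)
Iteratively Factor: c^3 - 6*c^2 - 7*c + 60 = (c - 4)*(c^2 - 2*c - 15) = (c - 5)*(c - 4)*(c + 3)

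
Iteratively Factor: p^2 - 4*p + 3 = (p - 1)*(p - 3)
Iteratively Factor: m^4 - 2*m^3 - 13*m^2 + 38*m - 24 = (m - 1)*(m^3 - m^2 - 14*m + 24) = (m - 3)*(m - 1)*(m^2 + 2*m - 8) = (m - 3)*(m - 1)*(m + 4)*(m - 2)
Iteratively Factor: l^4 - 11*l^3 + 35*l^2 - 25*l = (l - 5)*(l^3 - 6*l^2 + 5*l) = (l - 5)^2*(l^2 - l) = (l - 5)^2*(l - 1)*(l)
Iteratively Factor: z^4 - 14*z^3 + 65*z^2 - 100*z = (z - 5)*(z^3 - 9*z^2 + 20*z) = (z - 5)*(z - 4)*(z^2 - 5*z) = (z - 5)^2*(z - 4)*(z)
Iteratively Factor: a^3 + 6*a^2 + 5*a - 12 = (a + 3)*(a^2 + 3*a - 4) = (a - 1)*(a + 3)*(a + 4)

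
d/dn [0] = 0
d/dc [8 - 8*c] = -8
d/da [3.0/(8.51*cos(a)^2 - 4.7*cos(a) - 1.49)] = (51.06*cos(a) - 14.1)*sin(a)/(-8.51*cos(a)^2 + 4.7*cos(a) + 1.49)^2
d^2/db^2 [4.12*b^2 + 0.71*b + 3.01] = 8.24000000000000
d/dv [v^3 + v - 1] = 3*v^2 + 1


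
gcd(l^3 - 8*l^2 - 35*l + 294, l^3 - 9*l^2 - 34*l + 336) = l^2 - l - 42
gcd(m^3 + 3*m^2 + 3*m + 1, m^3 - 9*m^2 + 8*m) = 1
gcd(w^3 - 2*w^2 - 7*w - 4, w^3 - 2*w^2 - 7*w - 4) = w^3 - 2*w^2 - 7*w - 4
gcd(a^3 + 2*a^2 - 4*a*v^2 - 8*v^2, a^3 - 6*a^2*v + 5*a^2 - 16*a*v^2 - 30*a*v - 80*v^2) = a + 2*v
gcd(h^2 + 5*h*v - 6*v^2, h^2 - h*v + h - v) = -h + v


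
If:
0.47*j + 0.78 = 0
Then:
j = -1.66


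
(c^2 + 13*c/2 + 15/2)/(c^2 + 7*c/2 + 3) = (c + 5)/(c + 2)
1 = 1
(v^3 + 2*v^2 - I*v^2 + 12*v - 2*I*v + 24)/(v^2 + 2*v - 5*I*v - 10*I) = (v^2 - I*v + 12)/(v - 5*I)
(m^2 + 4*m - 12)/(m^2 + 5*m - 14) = (m + 6)/(m + 7)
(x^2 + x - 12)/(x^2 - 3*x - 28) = (x - 3)/(x - 7)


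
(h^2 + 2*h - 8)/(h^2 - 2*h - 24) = (h - 2)/(h - 6)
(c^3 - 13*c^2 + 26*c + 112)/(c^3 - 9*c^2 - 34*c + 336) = (c + 2)/(c + 6)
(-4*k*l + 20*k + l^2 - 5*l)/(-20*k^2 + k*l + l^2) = (l - 5)/(5*k + l)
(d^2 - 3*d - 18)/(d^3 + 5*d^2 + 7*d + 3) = (d - 6)/(d^2 + 2*d + 1)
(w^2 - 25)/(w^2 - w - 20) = (w + 5)/(w + 4)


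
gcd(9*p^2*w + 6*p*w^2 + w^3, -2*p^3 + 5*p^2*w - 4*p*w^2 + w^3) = 1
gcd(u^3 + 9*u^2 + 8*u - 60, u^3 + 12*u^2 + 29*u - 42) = u + 6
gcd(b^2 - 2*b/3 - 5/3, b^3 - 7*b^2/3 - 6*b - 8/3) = b + 1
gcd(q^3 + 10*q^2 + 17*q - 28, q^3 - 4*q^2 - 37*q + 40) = q - 1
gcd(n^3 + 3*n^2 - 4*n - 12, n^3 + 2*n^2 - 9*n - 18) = n^2 + 5*n + 6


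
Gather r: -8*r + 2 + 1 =3 - 8*r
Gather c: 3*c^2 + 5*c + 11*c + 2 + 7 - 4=3*c^2 + 16*c + 5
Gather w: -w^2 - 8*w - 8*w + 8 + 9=-w^2 - 16*w + 17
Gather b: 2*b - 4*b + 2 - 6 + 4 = -2*b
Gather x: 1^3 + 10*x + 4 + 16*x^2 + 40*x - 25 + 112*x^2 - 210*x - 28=128*x^2 - 160*x - 48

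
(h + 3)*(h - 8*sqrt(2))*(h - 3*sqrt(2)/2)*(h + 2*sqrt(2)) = h^4 - 15*sqrt(2)*h^3/2 + 3*h^3 - 45*sqrt(2)*h^2/2 - 14*h^2 - 42*h + 48*sqrt(2)*h + 144*sqrt(2)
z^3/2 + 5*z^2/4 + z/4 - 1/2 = (z/2 + 1)*(z - 1/2)*(z + 1)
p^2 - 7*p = p*(p - 7)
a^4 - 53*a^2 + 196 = (a - 7)*(a - 2)*(a + 2)*(a + 7)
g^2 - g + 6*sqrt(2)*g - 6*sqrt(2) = (g - 1)*(g + 6*sqrt(2))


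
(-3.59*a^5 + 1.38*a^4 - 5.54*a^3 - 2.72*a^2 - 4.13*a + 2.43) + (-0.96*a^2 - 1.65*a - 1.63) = -3.59*a^5 + 1.38*a^4 - 5.54*a^3 - 3.68*a^2 - 5.78*a + 0.8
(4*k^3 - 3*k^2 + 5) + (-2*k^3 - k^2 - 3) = 2*k^3 - 4*k^2 + 2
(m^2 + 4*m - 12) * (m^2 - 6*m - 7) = m^4 - 2*m^3 - 43*m^2 + 44*m + 84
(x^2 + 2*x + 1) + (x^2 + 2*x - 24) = 2*x^2 + 4*x - 23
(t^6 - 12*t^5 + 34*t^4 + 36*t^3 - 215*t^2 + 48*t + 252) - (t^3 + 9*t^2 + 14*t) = t^6 - 12*t^5 + 34*t^4 + 35*t^3 - 224*t^2 + 34*t + 252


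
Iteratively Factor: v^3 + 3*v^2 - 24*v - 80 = (v + 4)*(v^2 - v - 20) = (v - 5)*(v + 4)*(v + 4)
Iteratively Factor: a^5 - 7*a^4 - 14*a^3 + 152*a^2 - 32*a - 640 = (a + 4)*(a^4 - 11*a^3 + 30*a^2 + 32*a - 160) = (a - 4)*(a + 4)*(a^3 - 7*a^2 + 2*a + 40) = (a - 4)*(a + 2)*(a + 4)*(a^2 - 9*a + 20) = (a - 5)*(a - 4)*(a + 2)*(a + 4)*(a - 4)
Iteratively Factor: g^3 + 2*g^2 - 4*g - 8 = (g + 2)*(g^2 - 4) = (g + 2)^2*(g - 2)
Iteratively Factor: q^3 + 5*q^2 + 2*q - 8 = (q - 1)*(q^2 + 6*q + 8) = (q - 1)*(q + 2)*(q + 4)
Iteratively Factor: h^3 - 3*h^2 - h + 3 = (h - 1)*(h^2 - 2*h - 3) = (h - 1)*(h + 1)*(h - 3)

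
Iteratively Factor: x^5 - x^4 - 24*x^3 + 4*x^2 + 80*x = (x)*(x^4 - x^3 - 24*x^2 + 4*x + 80) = x*(x - 5)*(x^3 + 4*x^2 - 4*x - 16) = x*(x - 5)*(x - 2)*(x^2 + 6*x + 8) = x*(x - 5)*(x - 2)*(x + 4)*(x + 2)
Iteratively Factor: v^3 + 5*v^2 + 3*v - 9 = (v + 3)*(v^2 + 2*v - 3) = (v + 3)^2*(v - 1)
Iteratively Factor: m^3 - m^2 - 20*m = (m + 4)*(m^2 - 5*m) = m*(m + 4)*(m - 5)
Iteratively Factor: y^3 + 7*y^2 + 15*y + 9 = (y + 3)*(y^2 + 4*y + 3) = (y + 3)^2*(y + 1)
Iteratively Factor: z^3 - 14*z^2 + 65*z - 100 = (z - 5)*(z^2 - 9*z + 20) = (z - 5)*(z - 4)*(z - 5)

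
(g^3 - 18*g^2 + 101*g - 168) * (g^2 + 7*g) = g^5 - 11*g^4 - 25*g^3 + 539*g^2 - 1176*g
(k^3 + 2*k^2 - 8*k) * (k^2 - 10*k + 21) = k^5 - 8*k^4 - 7*k^3 + 122*k^2 - 168*k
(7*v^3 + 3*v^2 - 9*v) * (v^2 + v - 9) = 7*v^5 + 10*v^4 - 69*v^3 - 36*v^2 + 81*v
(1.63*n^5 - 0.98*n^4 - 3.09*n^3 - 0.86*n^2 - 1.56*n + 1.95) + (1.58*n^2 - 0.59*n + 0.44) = 1.63*n^5 - 0.98*n^4 - 3.09*n^3 + 0.72*n^2 - 2.15*n + 2.39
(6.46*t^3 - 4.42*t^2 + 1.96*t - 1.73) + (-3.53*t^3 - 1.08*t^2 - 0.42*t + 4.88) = 2.93*t^3 - 5.5*t^2 + 1.54*t + 3.15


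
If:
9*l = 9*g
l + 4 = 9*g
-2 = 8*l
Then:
No Solution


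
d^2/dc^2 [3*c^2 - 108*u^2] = 6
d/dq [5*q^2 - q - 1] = 10*q - 1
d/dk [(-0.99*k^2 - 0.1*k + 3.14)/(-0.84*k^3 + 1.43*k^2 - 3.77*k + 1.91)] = (-0.8316*k^4 - 0.168*k^3 + 11.7881*k^2 - 12.7622*k + 11.6468)/(0.7056*k^6 - 2.4024*k^5 + 8.3785*k^4 - 13.991*k^3 + 19.6755*k^2 - 14.4014*k + 3.6481)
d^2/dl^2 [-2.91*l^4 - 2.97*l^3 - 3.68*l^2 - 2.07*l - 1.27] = -34.92*l^2 - 17.82*l - 7.36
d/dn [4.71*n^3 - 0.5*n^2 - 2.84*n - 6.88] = 14.13*n^2 - 1.0*n - 2.84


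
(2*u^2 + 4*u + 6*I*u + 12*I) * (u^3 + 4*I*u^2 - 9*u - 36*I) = 2*u^5 + 4*u^4 + 14*I*u^4 - 42*u^3 + 28*I*u^3 - 84*u^2 - 126*I*u^2 + 216*u - 252*I*u + 432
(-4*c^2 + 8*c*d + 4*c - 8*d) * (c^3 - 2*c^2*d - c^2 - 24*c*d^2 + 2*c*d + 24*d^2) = -4*c^5 + 16*c^4*d + 8*c^4 + 80*c^3*d^2 - 32*c^3*d - 4*c^3 - 192*c^2*d^3 - 160*c^2*d^2 + 16*c^2*d + 384*c*d^3 + 80*c*d^2 - 192*d^3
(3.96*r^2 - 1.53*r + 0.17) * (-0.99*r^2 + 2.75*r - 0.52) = -3.9204*r^4 + 12.4047*r^3 - 6.435*r^2 + 1.2631*r - 0.0884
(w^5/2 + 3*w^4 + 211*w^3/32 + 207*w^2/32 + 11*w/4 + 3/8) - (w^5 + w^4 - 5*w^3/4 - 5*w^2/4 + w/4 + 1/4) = -w^5/2 + 2*w^4 + 251*w^3/32 + 247*w^2/32 + 5*w/2 + 1/8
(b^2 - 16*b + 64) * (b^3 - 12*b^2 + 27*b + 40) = b^5 - 28*b^4 + 283*b^3 - 1160*b^2 + 1088*b + 2560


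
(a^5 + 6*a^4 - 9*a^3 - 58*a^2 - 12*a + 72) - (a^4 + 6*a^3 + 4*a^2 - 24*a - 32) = a^5 + 5*a^4 - 15*a^3 - 62*a^2 + 12*a + 104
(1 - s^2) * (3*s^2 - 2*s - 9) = -3*s^4 + 2*s^3 + 12*s^2 - 2*s - 9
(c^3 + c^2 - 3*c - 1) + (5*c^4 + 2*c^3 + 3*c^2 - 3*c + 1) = 5*c^4 + 3*c^3 + 4*c^2 - 6*c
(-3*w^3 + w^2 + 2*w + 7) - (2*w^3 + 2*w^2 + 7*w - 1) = -5*w^3 - w^2 - 5*w + 8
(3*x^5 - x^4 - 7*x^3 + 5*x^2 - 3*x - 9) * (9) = 27*x^5 - 9*x^4 - 63*x^3 + 45*x^2 - 27*x - 81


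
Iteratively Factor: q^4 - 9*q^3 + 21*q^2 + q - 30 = (q - 3)*(q^3 - 6*q^2 + 3*q + 10) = (q - 5)*(q - 3)*(q^2 - q - 2) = (q - 5)*(q - 3)*(q - 2)*(q + 1)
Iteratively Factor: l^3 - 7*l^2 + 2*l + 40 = (l + 2)*(l^2 - 9*l + 20) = (l - 5)*(l + 2)*(l - 4)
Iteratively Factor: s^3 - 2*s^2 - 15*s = (s - 5)*(s^2 + 3*s) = s*(s - 5)*(s + 3)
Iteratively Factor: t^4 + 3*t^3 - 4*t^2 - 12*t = (t)*(t^3 + 3*t^2 - 4*t - 12) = t*(t + 2)*(t^2 + t - 6) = t*(t + 2)*(t + 3)*(t - 2)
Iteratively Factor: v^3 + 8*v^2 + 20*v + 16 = (v + 2)*(v^2 + 6*v + 8) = (v + 2)*(v + 4)*(v + 2)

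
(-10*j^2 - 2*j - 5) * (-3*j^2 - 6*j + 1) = 30*j^4 + 66*j^3 + 17*j^2 + 28*j - 5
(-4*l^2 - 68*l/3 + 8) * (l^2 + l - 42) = -4*l^4 - 80*l^3/3 + 460*l^2/3 + 960*l - 336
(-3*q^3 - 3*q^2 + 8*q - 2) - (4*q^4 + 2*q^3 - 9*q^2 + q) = -4*q^4 - 5*q^3 + 6*q^2 + 7*q - 2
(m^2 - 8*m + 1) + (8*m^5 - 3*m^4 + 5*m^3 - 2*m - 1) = 8*m^5 - 3*m^4 + 5*m^3 + m^2 - 10*m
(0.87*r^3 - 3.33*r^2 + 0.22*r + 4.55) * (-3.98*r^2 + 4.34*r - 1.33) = -3.4626*r^5 + 17.0292*r^4 - 16.4849*r^3 - 12.7253*r^2 + 19.4544*r - 6.0515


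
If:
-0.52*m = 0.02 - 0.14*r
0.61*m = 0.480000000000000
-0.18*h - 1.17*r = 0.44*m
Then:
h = -21.85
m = 0.79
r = 3.07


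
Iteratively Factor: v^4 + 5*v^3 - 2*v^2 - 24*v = (v + 3)*(v^3 + 2*v^2 - 8*v) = v*(v + 3)*(v^2 + 2*v - 8) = v*(v + 3)*(v + 4)*(v - 2)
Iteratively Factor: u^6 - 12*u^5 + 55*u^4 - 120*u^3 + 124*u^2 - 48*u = (u - 1)*(u^5 - 11*u^4 + 44*u^3 - 76*u^2 + 48*u) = u*(u - 1)*(u^4 - 11*u^3 + 44*u^2 - 76*u + 48) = u*(u - 3)*(u - 1)*(u^3 - 8*u^2 + 20*u - 16) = u*(u - 3)*(u - 2)*(u - 1)*(u^2 - 6*u + 8) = u*(u - 3)*(u - 2)^2*(u - 1)*(u - 4)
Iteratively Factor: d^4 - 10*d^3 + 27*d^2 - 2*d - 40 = (d + 1)*(d^3 - 11*d^2 + 38*d - 40) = (d - 5)*(d + 1)*(d^2 - 6*d + 8) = (d - 5)*(d - 4)*(d + 1)*(d - 2)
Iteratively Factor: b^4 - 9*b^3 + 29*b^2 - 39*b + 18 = (b - 3)*(b^3 - 6*b^2 + 11*b - 6) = (b - 3)*(b - 1)*(b^2 - 5*b + 6) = (b - 3)*(b - 2)*(b - 1)*(b - 3)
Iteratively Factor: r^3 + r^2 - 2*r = (r)*(r^2 + r - 2) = r*(r - 1)*(r + 2)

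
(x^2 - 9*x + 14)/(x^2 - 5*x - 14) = (x - 2)/(x + 2)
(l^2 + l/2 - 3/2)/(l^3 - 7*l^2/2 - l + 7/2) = (2*l + 3)/(2*l^2 - 5*l - 7)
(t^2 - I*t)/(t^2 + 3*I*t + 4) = t/(t + 4*I)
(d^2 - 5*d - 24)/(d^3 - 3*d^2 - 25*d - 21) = (d - 8)/(d^2 - 6*d - 7)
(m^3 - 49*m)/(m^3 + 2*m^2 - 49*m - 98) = m/(m + 2)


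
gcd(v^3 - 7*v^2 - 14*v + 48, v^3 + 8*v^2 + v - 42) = v^2 + v - 6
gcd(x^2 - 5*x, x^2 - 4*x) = x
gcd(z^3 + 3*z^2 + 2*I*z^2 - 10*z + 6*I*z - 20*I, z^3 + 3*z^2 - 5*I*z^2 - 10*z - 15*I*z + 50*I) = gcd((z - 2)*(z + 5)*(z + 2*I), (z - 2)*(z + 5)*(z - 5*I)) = z^2 + 3*z - 10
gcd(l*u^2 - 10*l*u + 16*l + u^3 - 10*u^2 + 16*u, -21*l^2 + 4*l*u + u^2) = 1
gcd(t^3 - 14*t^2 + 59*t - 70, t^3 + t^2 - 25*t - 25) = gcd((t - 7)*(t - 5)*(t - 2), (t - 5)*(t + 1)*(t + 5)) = t - 5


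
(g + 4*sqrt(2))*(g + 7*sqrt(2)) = g^2 + 11*sqrt(2)*g + 56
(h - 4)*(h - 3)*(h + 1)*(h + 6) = h^4 - 31*h^2 + 42*h + 72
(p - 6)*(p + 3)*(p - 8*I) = p^3 - 3*p^2 - 8*I*p^2 - 18*p + 24*I*p + 144*I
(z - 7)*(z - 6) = z^2 - 13*z + 42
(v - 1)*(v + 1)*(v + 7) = v^3 + 7*v^2 - v - 7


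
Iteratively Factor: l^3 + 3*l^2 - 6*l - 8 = (l + 4)*(l^2 - l - 2) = (l - 2)*(l + 4)*(l + 1)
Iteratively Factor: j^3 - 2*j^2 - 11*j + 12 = (j - 1)*(j^2 - j - 12) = (j - 4)*(j - 1)*(j + 3)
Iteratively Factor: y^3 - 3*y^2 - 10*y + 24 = (y - 4)*(y^2 + y - 6) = (y - 4)*(y - 2)*(y + 3)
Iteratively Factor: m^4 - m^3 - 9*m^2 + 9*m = (m + 3)*(m^3 - 4*m^2 + 3*m) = m*(m + 3)*(m^2 - 4*m + 3) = m*(m - 3)*(m + 3)*(m - 1)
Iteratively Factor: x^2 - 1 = (x + 1)*(x - 1)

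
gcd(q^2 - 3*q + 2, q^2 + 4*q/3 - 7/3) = q - 1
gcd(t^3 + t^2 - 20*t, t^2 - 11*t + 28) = t - 4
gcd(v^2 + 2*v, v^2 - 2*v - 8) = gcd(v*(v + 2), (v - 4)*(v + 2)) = v + 2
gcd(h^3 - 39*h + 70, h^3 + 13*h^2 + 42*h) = h + 7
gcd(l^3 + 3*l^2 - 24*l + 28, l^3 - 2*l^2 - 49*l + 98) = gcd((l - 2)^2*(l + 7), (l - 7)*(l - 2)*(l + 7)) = l^2 + 5*l - 14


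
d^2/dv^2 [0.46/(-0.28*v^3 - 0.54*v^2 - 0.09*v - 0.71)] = ((0.7728*v + 0.4968)*(0.28*v^3 + 0.54*v^2 + 0.09*v + 0.71) - 0.46*(0.84*v^2 + 1.08*v + 0.09)*(1.68*v^2 + 2.16*v + 0.18))/(0.28*v^3 + 0.54*v^2 + 0.09*v + 0.71)^3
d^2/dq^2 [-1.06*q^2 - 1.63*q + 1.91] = -2.12000000000000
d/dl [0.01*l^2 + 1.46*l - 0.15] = 0.02*l + 1.46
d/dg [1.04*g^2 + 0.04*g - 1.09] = 2.08*g + 0.04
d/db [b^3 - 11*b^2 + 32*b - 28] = 3*b^2 - 22*b + 32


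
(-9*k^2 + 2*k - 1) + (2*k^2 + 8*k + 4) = -7*k^2 + 10*k + 3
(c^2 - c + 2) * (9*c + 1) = 9*c^3 - 8*c^2 + 17*c + 2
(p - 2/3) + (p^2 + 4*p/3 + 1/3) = p^2 + 7*p/3 - 1/3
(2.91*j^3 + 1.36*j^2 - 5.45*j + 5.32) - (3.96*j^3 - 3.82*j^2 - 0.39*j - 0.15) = -1.05*j^3 + 5.18*j^2 - 5.06*j + 5.47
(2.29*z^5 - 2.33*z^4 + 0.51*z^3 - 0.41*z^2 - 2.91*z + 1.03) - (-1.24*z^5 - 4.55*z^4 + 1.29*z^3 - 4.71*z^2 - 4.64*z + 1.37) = 3.53*z^5 + 2.22*z^4 - 0.78*z^3 + 4.3*z^2 + 1.73*z - 0.34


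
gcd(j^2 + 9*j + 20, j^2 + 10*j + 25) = j + 5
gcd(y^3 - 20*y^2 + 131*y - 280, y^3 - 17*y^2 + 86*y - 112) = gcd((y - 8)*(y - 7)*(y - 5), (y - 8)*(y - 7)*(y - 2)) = y^2 - 15*y + 56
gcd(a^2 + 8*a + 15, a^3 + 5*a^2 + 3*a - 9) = a + 3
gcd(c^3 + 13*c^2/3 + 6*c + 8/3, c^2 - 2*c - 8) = c + 2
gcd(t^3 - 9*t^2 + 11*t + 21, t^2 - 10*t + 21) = t^2 - 10*t + 21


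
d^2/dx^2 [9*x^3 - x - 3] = 54*x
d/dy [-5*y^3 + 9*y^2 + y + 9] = -15*y^2 + 18*y + 1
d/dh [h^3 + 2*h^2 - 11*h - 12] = 3*h^2 + 4*h - 11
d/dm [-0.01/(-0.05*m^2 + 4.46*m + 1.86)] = (0.0446 - 0.001*m)/(-0.05*m^2 + 4.46*m + 1.86)^2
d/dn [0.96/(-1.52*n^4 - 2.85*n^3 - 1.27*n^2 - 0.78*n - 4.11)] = (5.8368*n^3 + 8.208*n^2 + 2.4384*n + 0.7488)/(1.52*n^4 + 2.85*n^3 + 1.27*n^2 + 0.78*n + 4.11)^2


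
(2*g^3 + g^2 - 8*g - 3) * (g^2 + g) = 2*g^5 + 3*g^4 - 7*g^3 - 11*g^2 - 3*g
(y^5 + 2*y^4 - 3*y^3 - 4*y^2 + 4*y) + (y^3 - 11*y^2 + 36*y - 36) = y^5 + 2*y^4 - 2*y^3 - 15*y^2 + 40*y - 36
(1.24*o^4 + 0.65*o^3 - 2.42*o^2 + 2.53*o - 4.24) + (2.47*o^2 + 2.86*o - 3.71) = 1.24*o^4 + 0.65*o^3 + 0.0500000000000003*o^2 + 5.39*o - 7.95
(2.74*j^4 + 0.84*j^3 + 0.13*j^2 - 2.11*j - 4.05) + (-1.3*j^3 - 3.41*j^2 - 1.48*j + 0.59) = 2.74*j^4 - 0.46*j^3 - 3.28*j^2 - 3.59*j - 3.46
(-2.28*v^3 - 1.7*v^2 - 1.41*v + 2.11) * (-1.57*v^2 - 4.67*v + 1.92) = 3.5796*v^5 + 13.3166*v^4 + 5.7751*v^3 + 0.00800000000000001*v^2 - 12.5609*v + 4.0512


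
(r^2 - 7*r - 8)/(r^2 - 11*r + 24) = (r + 1)/(r - 3)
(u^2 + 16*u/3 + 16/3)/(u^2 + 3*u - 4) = (u + 4/3)/(u - 1)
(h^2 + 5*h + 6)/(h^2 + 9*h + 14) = (h + 3)/(h + 7)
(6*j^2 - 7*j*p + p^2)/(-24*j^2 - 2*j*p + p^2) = (-j + p)/(4*j + p)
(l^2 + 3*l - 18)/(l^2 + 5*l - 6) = (l - 3)/(l - 1)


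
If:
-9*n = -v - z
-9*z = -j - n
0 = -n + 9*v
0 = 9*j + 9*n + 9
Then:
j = -79/80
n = -1/80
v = -1/720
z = -1/9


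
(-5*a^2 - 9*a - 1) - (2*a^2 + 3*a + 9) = -7*a^2 - 12*a - 10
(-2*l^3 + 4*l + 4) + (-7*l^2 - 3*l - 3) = -2*l^3 - 7*l^2 + l + 1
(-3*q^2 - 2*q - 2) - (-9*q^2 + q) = 6*q^2 - 3*q - 2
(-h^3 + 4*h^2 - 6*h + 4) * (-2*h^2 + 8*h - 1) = 2*h^5 - 16*h^4 + 45*h^3 - 60*h^2 + 38*h - 4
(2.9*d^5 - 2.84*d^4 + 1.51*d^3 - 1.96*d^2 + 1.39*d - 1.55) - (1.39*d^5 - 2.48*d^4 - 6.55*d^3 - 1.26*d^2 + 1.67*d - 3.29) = 1.51*d^5 - 0.36*d^4 + 8.06*d^3 - 0.7*d^2 - 0.28*d + 1.74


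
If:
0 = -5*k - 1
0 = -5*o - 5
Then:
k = -1/5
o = -1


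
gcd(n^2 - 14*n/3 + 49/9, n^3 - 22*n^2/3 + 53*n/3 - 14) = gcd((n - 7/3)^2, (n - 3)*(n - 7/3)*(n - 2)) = n - 7/3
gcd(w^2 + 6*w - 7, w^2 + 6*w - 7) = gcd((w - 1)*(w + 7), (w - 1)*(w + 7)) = w^2 + 6*w - 7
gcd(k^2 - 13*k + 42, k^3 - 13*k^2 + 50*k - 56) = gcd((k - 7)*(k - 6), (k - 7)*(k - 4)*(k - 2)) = k - 7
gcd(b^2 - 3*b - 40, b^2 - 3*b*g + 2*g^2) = 1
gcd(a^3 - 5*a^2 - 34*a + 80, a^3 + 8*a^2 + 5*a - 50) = a^2 + 3*a - 10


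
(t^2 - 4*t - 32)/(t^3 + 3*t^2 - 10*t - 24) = (t - 8)/(t^2 - t - 6)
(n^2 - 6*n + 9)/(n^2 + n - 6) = (n^2 - 6*n + 9)/(n^2 + n - 6)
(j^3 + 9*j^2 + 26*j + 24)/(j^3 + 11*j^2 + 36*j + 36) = (j + 4)/(j + 6)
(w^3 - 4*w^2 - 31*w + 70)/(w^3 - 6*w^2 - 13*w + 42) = (w + 5)/(w + 3)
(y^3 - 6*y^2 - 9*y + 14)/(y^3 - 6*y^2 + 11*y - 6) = (y^2 - 5*y - 14)/(y^2 - 5*y + 6)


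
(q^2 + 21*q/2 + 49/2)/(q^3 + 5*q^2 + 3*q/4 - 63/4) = 2*(q + 7)/(2*q^2 + 3*q - 9)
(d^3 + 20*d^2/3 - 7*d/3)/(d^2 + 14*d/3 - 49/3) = d*(3*d - 1)/(3*d - 7)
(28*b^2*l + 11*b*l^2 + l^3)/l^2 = 28*b^2/l + 11*b + l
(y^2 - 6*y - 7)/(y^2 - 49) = (y + 1)/(y + 7)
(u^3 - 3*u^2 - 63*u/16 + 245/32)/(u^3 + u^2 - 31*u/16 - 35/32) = (2*u - 7)/(2*u + 1)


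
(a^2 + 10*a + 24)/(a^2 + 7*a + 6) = (a + 4)/(a + 1)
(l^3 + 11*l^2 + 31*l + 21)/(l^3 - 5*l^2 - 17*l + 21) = (l^2 + 8*l + 7)/(l^2 - 8*l + 7)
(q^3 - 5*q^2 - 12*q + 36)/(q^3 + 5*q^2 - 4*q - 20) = (q^2 - 3*q - 18)/(q^2 + 7*q + 10)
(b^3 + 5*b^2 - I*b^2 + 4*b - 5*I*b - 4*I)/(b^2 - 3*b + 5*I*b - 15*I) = (b^3 + b^2*(5 - I) + b*(4 - 5*I) - 4*I)/(b^2 + b*(-3 + 5*I) - 15*I)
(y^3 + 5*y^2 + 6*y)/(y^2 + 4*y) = (y^2 + 5*y + 6)/(y + 4)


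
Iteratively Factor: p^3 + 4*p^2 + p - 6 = (p + 3)*(p^2 + p - 2) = (p - 1)*(p + 3)*(p + 2)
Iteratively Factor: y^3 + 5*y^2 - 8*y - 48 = (y + 4)*(y^2 + y - 12) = (y + 4)^2*(y - 3)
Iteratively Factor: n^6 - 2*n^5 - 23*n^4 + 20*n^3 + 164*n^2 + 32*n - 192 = (n - 4)*(n^5 + 2*n^4 - 15*n^3 - 40*n^2 + 4*n + 48) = (n - 4)*(n + 2)*(n^4 - 15*n^2 - 10*n + 24) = (n - 4)*(n + 2)*(n + 3)*(n^3 - 3*n^2 - 6*n + 8) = (n - 4)*(n + 2)^2*(n + 3)*(n^2 - 5*n + 4) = (n - 4)*(n - 1)*(n + 2)^2*(n + 3)*(n - 4)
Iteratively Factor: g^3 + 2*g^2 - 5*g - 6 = (g + 3)*(g^2 - g - 2) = (g - 2)*(g + 3)*(g + 1)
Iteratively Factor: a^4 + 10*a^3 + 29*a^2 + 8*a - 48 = (a - 1)*(a^3 + 11*a^2 + 40*a + 48) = (a - 1)*(a + 4)*(a^2 + 7*a + 12) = (a - 1)*(a + 3)*(a + 4)*(a + 4)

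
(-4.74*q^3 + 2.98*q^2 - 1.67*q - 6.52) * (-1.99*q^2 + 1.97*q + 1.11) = 9.4326*q^5 - 15.268*q^4 + 3.9325*q^3 + 12.9927*q^2 - 14.6981*q - 7.2372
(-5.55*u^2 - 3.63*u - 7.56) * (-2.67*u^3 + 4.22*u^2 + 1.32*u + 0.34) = 14.8185*u^5 - 13.7289*u^4 - 2.4594*u^3 - 38.5818*u^2 - 11.2134*u - 2.5704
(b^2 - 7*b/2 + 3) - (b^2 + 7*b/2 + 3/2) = 3/2 - 7*b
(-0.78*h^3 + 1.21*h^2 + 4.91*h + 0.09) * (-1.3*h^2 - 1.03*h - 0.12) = 1.014*h^5 - 0.7696*h^4 - 7.5357*h^3 - 5.3195*h^2 - 0.6819*h - 0.0108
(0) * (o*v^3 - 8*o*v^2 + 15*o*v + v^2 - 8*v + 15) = 0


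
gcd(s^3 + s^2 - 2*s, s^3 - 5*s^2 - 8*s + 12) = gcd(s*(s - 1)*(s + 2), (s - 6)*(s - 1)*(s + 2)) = s^2 + s - 2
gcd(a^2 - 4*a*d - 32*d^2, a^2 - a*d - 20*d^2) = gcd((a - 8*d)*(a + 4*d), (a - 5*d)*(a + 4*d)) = a + 4*d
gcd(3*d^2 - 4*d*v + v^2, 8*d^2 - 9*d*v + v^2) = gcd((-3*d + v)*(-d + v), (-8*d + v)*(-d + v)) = -d + v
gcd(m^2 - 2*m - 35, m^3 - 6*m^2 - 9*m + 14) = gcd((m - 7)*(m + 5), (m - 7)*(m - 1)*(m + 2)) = m - 7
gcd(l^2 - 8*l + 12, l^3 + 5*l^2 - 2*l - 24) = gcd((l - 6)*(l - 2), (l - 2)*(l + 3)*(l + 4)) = l - 2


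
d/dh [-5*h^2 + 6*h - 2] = 6 - 10*h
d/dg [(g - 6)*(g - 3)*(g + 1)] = 3*g^2 - 16*g + 9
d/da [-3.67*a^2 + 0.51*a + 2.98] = 0.51 - 7.34*a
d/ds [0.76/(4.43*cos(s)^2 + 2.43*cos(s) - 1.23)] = (6.7336*cos(s) + 1.8468)*sin(s)/(4.43*cos(s)^2 + 2.43*cos(s) - 1.23)^2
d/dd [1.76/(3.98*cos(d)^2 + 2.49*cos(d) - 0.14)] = (14.0096*cos(d) + 4.3824)*sin(d)/(3.98*cos(d)^2 + 2.49*cos(d) - 0.14)^2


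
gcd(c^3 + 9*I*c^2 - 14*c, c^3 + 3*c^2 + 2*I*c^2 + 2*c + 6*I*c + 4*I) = c + 2*I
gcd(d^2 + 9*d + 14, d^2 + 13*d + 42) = d + 7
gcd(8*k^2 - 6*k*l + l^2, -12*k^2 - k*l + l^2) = 4*k - l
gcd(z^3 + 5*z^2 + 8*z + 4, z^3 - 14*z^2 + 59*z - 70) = 1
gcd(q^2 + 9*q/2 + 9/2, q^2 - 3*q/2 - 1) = 1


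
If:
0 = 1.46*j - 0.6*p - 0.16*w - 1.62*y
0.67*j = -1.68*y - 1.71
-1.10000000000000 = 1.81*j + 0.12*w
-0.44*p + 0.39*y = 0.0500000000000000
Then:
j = -0.79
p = -0.74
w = 2.71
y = -0.70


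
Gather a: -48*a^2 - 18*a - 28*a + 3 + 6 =-48*a^2 - 46*a + 9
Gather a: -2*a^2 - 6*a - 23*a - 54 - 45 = -2*a^2 - 29*a - 99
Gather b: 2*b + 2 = 2*b + 2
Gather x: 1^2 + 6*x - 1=6*x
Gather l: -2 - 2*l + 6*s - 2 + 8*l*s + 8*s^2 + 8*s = l*(8*s - 2) + 8*s^2 + 14*s - 4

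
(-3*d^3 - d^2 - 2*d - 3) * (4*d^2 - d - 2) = -12*d^5 - d^4 - d^3 - 8*d^2 + 7*d + 6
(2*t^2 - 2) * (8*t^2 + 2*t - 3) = 16*t^4 + 4*t^3 - 22*t^2 - 4*t + 6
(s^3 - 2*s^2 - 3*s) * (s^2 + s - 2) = s^5 - s^4 - 7*s^3 + s^2 + 6*s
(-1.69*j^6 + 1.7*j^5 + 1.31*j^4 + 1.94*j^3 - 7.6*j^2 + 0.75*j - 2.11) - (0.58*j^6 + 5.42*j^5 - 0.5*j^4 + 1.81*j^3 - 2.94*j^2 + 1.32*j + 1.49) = -2.27*j^6 - 3.72*j^5 + 1.81*j^4 + 0.13*j^3 - 4.66*j^2 - 0.57*j - 3.6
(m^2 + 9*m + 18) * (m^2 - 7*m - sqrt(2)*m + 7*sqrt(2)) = m^4 - sqrt(2)*m^3 + 2*m^3 - 45*m^2 - 2*sqrt(2)*m^2 - 126*m + 45*sqrt(2)*m + 126*sqrt(2)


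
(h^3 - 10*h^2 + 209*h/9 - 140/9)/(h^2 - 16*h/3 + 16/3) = (3*h^2 - 26*h + 35)/(3*(h - 4))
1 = 1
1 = 1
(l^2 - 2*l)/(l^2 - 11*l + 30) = l*(l - 2)/(l^2 - 11*l + 30)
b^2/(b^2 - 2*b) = b/(b - 2)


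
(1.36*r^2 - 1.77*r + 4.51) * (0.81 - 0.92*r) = -1.2512*r^3 + 2.73*r^2 - 5.5829*r + 3.6531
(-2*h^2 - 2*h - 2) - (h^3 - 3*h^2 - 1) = -h^3 + h^2 - 2*h - 1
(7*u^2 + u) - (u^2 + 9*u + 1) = 6*u^2 - 8*u - 1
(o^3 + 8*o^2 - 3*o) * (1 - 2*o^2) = -2*o^5 - 16*o^4 + 7*o^3 + 8*o^2 - 3*o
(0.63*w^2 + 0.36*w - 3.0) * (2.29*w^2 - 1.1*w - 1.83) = 1.4427*w^4 + 0.1314*w^3 - 8.4189*w^2 + 2.6412*w + 5.49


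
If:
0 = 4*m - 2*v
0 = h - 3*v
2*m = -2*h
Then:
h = 0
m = 0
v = 0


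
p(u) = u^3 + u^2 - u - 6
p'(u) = 3*u^2 + 2*u - 1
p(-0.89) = -5.02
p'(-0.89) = -0.40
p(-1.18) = -5.07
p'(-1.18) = 0.82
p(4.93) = 133.20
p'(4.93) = 81.77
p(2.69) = 18.01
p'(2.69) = 26.09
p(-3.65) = -37.65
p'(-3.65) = 31.67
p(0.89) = -5.39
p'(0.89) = 3.16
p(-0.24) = -5.72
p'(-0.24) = -1.31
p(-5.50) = -136.62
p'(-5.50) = 78.75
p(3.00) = 27.00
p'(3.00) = 32.00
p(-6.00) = -180.00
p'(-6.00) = 95.00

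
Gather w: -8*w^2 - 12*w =-8*w^2 - 12*w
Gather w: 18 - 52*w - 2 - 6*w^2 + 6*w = -6*w^2 - 46*w + 16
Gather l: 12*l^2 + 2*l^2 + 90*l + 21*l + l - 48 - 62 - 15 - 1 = 14*l^2 + 112*l - 126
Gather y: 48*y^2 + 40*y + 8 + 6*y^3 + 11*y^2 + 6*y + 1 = 6*y^3 + 59*y^2 + 46*y + 9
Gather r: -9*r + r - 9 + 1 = -8*r - 8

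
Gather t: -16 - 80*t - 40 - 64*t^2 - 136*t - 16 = -64*t^2 - 216*t - 72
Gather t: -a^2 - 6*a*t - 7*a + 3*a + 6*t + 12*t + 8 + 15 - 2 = -a^2 - 4*a + t*(18 - 6*a) + 21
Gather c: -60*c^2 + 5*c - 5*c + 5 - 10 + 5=-60*c^2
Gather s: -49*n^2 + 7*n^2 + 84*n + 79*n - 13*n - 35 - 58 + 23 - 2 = -42*n^2 + 150*n - 72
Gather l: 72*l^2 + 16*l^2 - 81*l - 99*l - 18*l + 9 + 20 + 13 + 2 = 88*l^2 - 198*l + 44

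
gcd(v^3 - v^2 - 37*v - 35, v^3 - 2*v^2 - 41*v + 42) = v - 7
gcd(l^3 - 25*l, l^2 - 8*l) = l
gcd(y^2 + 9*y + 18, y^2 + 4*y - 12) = y + 6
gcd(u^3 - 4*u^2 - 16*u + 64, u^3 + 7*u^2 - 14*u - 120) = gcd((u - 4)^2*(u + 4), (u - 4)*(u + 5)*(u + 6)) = u - 4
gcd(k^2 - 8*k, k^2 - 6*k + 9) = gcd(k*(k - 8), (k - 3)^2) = 1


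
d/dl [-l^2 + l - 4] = 1 - 2*l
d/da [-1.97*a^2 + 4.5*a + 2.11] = 4.5 - 3.94*a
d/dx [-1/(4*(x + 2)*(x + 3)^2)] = (3*x + 7)/(4*(x + 2)^2*(x + 3)^3)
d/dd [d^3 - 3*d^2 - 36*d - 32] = 3*d^2 - 6*d - 36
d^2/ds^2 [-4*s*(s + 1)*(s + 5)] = -24*s - 48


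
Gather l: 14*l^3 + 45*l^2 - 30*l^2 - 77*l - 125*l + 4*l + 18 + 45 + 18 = 14*l^3 + 15*l^2 - 198*l + 81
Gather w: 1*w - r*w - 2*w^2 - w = -r*w - 2*w^2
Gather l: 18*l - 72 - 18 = 18*l - 90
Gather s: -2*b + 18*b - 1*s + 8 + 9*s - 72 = 16*b + 8*s - 64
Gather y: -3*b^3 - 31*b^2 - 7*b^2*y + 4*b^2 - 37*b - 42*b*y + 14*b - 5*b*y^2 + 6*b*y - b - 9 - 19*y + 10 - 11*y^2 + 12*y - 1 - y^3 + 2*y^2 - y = -3*b^3 - 27*b^2 - 24*b - y^3 + y^2*(-5*b - 9) + y*(-7*b^2 - 36*b - 8)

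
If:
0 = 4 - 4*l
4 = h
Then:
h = 4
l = 1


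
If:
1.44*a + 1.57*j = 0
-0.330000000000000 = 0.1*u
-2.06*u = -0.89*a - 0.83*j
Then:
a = -52.81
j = 48.44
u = -3.30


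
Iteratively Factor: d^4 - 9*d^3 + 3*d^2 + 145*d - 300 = (d - 5)*(d^3 - 4*d^2 - 17*d + 60) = (d - 5)*(d - 3)*(d^2 - d - 20) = (d - 5)*(d - 3)*(d + 4)*(d - 5)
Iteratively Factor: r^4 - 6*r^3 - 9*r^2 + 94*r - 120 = (r - 2)*(r^3 - 4*r^2 - 17*r + 60) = (r - 2)*(r + 4)*(r^2 - 8*r + 15) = (r - 3)*(r - 2)*(r + 4)*(r - 5)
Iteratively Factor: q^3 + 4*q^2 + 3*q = (q + 1)*(q^2 + 3*q) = (q + 1)*(q + 3)*(q)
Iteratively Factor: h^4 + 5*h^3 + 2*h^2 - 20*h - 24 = (h + 2)*(h^3 + 3*h^2 - 4*h - 12) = (h + 2)^2*(h^2 + h - 6) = (h + 2)^2*(h + 3)*(h - 2)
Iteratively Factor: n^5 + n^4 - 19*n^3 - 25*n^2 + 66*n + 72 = (n + 1)*(n^4 - 19*n^2 - 6*n + 72) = (n - 2)*(n + 1)*(n^3 + 2*n^2 - 15*n - 36) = (n - 4)*(n - 2)*(n + 1)*(n^2 + 6*n + 9) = (n - 4)*(n - 2)*(n + 1)*(n + 3)*(n + 3)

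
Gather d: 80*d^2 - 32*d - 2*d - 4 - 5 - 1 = 80*d^2 - 34*d - 10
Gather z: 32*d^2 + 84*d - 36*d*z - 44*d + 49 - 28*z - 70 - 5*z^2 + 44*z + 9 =32*d^2 + 40*d - 5*z^2 + z*(16 - 36*d) - 12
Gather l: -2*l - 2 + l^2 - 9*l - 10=l^2 - 11*l - 12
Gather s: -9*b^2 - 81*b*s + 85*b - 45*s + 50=-9*b^2 + 85*b + s*(-81*b - 45) + 50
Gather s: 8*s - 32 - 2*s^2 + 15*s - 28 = -2*s^2 + 23*s - 60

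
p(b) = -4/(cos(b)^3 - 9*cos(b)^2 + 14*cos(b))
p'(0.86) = -0.34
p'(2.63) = -0.16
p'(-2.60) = 0.18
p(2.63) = 0.20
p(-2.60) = 0.21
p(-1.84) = 0.91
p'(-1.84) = 3.82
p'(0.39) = 0.00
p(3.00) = 0.17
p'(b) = -4*(3*sin(b)*cos(b)^2 - 18*sin(b)*cos(b) + 14*sin(b))/(cos(b)^3 - 9*cos(b)^2 + 14*cos(b))^2 = 4*(-3*sin(b) - 14*sin(b)/cos(b)^2 + 18*tan(b))/((cos(b) - 7)^2*(cos(b) - 2)^2)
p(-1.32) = -1.36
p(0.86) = -0.72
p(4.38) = 0.72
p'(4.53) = 8.46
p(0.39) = -0.66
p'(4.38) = 2.47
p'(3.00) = -0.04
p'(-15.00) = 0.29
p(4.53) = 1.41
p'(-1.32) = 4.37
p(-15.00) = 0.25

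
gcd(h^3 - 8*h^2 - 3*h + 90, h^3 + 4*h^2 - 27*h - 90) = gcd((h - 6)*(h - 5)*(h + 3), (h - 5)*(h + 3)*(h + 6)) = h^2 - 2*h - 15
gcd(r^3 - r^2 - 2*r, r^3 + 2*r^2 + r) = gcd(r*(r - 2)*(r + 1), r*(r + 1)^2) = r^2 + r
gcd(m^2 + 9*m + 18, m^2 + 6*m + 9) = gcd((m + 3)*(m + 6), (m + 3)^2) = m + 3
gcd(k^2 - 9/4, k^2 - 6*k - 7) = 1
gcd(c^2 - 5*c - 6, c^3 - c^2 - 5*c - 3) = c + 1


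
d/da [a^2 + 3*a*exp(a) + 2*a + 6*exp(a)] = 3*a*exp(a) + 2*a + 9*exp(a) + 2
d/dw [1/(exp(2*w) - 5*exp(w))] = (5 - 2*exp(w))*exp(-w)/(exp(w) - 5)^2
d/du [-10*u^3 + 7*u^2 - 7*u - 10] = -30*u^2 + 14*u - 7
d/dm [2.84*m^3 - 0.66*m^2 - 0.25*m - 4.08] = 8.52*m^2 - 1.32*m - 0.25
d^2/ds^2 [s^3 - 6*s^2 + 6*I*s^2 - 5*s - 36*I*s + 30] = 6*s - 12 + 12*I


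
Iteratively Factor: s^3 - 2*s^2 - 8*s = (s)*(s^2 - 2*s - 8) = s*(s + 2)*(s - 4)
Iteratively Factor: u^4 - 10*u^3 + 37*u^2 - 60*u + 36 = (u - 2)*(u^3 - 8*u^2 + 21*u - 18) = (u - 3)*(u - 2)*(u^2 - 5*u + 6) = (u - 3)^2*(u - 2)*(u - 2)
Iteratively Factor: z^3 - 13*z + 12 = (z - 1)*(z^2 + z - 12) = (z - 1)*(z + 4)*(z - 3)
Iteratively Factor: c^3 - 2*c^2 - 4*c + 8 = (c - 2)*(c^2 - 4) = (c - 2)*(c + 2)*(c - 2)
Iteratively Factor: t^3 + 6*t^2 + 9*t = (t)*(t^2 + 6*t + 9) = t*(t + 3)*(t + 3)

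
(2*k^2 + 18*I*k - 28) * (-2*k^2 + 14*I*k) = -4*k^4 - 8*I*k^3 - 196*k^2 - 392*I*k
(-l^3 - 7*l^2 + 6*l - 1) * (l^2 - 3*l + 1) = -l^5 - 4*l^4 + 26*l^3 - 26*l^2 + 9*l - 1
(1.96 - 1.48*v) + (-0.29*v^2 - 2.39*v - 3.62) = -0.29*v^2 - 3.87*v - 1.66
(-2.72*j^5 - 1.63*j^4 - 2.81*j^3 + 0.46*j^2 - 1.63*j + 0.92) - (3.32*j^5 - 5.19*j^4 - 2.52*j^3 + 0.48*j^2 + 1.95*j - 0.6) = -6.04*j^5 + 3.56*j^4 - 0.29*j^3 - 0.02*j^2 - 3.58*j + 1.52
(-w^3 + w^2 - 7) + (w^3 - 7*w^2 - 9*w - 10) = -6*w^2 - 9*w - 17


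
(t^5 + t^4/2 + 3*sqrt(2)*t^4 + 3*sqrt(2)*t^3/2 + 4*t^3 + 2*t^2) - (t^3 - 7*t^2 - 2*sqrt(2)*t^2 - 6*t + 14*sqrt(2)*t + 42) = t^5 + t^4/2 + 3*sqrt(2)*t^4 + 3*sqrt(2)*t^3/2 + 3*t^3 + 2*sqrt(2)*t^2 + 9*t^2 - 14*sqrt(2)*t + 6*t - 42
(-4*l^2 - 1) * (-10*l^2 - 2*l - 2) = 40*l^4 + 8*l^3 + 18*l^2 + 2*l + 2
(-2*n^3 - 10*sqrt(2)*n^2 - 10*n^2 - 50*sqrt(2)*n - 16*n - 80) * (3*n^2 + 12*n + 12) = -6*n^5 - 54*n^4 - 30*sqrt(2)*n^4 - 270*sqrt(2)*n^3 - 192*n^3 - 720*sqrt(2)*n^2 - 552*n^2 - 1152*n - 600*sqrt(2)*n - 960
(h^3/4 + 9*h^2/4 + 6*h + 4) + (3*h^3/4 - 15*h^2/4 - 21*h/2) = h^3 - 3*h^2/2 - 9*h/2 + 4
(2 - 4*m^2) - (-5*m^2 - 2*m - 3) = m^2 + 2*m + 5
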